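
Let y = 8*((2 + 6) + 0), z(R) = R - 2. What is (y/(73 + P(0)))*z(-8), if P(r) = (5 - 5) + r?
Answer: -640/73 ≈ -8.7671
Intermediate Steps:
P(r) = r (P(r) = 0 + r = r)
z(R) = -2 + R
y = 64 (y = 8*(8 + 0) = 8*8 = 64)
(y/(73 + P(0)))*z(-8) = (64/(73 + 0))*(-2 - 8) = (64/73)*(-10) = -640/73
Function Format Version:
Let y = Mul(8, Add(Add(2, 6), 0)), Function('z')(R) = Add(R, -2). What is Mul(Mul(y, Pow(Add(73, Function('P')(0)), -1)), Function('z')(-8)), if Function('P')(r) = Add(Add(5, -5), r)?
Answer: Rational(-640, 73) ≈ -8.7671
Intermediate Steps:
Function('P')(r) = r (Function('P')(r) = Add(0, r) = r)
Function('z')(R) = Add(-2, R)
y = 64 (y = Mul(8, Add(8, 0)) = Mul(8, 8) = 64)
Mul(Mul(y, Pow(Add(73, Function('P')(0)), -1)), Function('z')(-8)) = Mul(Mul(64, Pow(Add(73, 0), -1)), Add(-2, -8)) = Mul(Mul(64, Pow(73, -1)), -10) = Mul(Mul(64, Rational(1, 73)), -10) = Mul(Rational(64, 73), -10) = Rational(-640, 73)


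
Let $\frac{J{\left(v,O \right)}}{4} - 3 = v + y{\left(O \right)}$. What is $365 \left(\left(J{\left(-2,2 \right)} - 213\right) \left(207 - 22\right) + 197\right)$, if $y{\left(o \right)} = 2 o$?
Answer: $-12960420$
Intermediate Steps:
$J{\left(v,O \right)} = 12 + 4 v + 8 O$ ($J{\left(v,O \right)} = 12 + 4 \left(v + 2 O\right) = 12 + \left(4 v + 8 O\right) = 12 + 4 v + 8 O$)
$365 \left(\left(J{\left(-2,2 \right)} - 213\right) \left(207 - 22\right) + 197\right) = 365 \left(\left(\left(12 + 4 \left(-2\right) + 8 \cdot 2\right) - 213\right) \left(207 - 22\right) + 197\right) = 365 \left(\left(\left(12 - 8 + 16\right) - 213\right) 185 + 197\right) = 365 \left(\left(20 - 213\right) 185 + 197\right) = 365 \left(\left(-193\right) 185 + 197\right) = 365 \left(-35705 + 197\right) = 365 \left(-35508\right) = -12960420$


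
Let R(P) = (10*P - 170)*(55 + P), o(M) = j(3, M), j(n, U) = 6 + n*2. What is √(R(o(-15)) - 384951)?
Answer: I*√388301 ≈ 623.14*I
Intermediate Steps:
j(n, U) = 6 + 2*n
o(M) = 12 (o(M) = 6 + 2*3 = 6 + 6 = 12)
R(P) = (-170 + 10*P)*(55 + P)
√(R(o(-15)) - 384951) = √((-9350 + 10*12² + 380*12) - 384951) = √((-9350 + 10*144 + 4560) - 384951) = √((-9350 + 1440 + 4560) - 384951) = √(-3350 - 384951) = √(-388301) = I*√388301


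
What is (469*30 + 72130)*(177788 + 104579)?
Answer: 24340035400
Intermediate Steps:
(469*30 + 72130)*(177788 + 104579) = (14070 + 72130)*282367 = 86200*282367 = 24340035400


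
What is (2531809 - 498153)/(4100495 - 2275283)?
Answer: 508414/456303 ≈ 1.1142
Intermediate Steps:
(2531809 - 498153)/(4100495 - 2275283) = 2033656/1825212 = 2033656*(1/1825212) = 508414/456303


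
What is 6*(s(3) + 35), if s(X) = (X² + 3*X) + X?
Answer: 336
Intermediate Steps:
s(X) = X² + 4*X
6*(s(3) + 35) = 6*(3*(4 + 3) + 35) = 6*(3*7 + 35) = 6*(21 + 35) = 6*56 = 336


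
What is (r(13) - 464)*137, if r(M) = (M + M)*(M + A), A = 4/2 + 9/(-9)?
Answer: -13700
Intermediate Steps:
A = 1 (A = 4*(1/2) + 9*(-1/9) = 2 - 1 = 1)
r(M) = 2*M*(1 + M) (r(M) = (M + M)*(M + 1) = (2*M)*(1 + M) = 2*M*(1 + M))
(r(13) - 464)*137 = (2*13*(1 + 13) - 464)*137 = (2*13*14 - 464)*137 = (364 - 464)*137 = -100*137 = -13700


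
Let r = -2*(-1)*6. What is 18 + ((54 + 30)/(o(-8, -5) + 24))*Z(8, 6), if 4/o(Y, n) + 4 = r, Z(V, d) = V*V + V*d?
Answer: 402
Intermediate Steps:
r = 12 (r = 2*6 = 12)
Z(V, d) = V**2 + V*d
o(Y, n) = 1/2 (o(Y, n) = 4/(-4 + 12) = 4/8 = 4*(1/8) = 1/2)
18 + ((54 + 30)/(o(-8, -5) + 24))*Z(8, 6) = 18 + ((54 + 30)/(1/2 + 24))*(8*(8 + 6)) = 18 + (84/(49/2))*(8*14) = 18 + (84*(2/49))*112 = 18 + (24/7)*112 = 18 + 384 = 402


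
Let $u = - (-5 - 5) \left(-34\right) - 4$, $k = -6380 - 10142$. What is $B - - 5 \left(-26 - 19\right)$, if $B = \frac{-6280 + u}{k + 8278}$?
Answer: $- \frac{51341}{229} \approx -224.2$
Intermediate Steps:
$k = -16522$ ($k = -6380 - 10142 = -16522$)
$u = -344$ ($u = \left(-1\right) \left(-10\right) \left(-34\right) - 4 = 10 \left(-34\right) - 4 = -340 - 4 = -344$)
$B = \frac{184}{229}$ ($B = \frac{-6280 - 344}{-16522 + 8278} = - \frac{6624}{-8244} = \left(-6624\right) \left(- \frac{1}{8244}\right) = \frac{184}{229} \approx 0.80349$)
$B - - 5 \left(-26 - 19\right) = \frac{184}{229} - - 5 \left(-26 - 19\right) = \frac{184}{229} - \left(-5\right) \left(-45\right) = \frac{184}{229} - 225 = - \frac{51341}{229}$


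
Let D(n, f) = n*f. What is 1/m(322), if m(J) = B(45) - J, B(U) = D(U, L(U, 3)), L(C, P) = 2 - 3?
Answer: -1/367 ≈ -0.0027248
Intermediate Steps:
L(C, P) = -1
D(n, f) = f*n
B(U) = -U
m(J) = -45 - J (m(J) = -1*45 - J = -45 - J)
1/m(322) = 1/(-45 - 1*322) = 1/(-45 - 322) = 1/(-367) = -1/367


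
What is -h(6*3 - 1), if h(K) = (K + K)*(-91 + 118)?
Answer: -918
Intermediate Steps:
h(K) = 54*K (h(K) = (2*K)*27 = 54*K)
-h(6*3 - 1) = -54*(6*3 - 1) = -54*(18 - 1) = -54*17 = -1*918 = -918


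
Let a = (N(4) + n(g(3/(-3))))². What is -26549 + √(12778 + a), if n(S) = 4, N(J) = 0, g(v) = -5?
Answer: -26549 + √12794 ≈ -26436.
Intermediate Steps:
a = 16 (a = (0 + 4)² = 4² = 16)
-26549 + √(12778 + a) = -26549 + √(12778 + 16) = -26549 + √12794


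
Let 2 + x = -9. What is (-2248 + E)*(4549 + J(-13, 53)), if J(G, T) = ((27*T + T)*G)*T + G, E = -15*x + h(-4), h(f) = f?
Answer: 2124440780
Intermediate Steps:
x = -11 (x = -2 - 9 = -11)
E = 161 (E = -15*(-11) - 4 = 165 - 4 = 161)
J(G, T) = G + 28*G*T² (J(G, T) = ((28*T)*G)*T + G = (28*G*T)*T + G = 28*G*T² + G = G + 28*G*T²)
(-2248 + E)*(4549 + J(-13, 53)) = (-2248 + 161)*(4549 - 13*(1 + 28*53²)) = -2087*(4549 - 13*(1 + 28*2809)) = -2087*(4549 - 13*(1 + 78652)) = -2087*(4549 - 13*78653) = -2087*(4549 - 1022489) = -2087*(-1017940) = 2124440780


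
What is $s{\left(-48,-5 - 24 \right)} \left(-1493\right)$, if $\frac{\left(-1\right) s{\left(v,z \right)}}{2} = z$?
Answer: $-86594$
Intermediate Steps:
$s{\left(v,z \right)} = - 2 z$
$s{\left(-48,-5 - 24 \right)} \left(-1493\right) = - 2 \left(-5 - 24\right) \left(-1493\right) = \left(-2\right) \left(-29\right) \left(-1493\right) = 58 \left(-1493\right) = -86594$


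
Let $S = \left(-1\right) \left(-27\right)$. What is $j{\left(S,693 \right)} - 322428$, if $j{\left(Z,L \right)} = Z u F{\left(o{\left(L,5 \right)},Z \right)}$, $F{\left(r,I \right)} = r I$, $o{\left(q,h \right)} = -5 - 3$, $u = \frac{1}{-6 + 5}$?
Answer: $-316596$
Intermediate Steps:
$S = 27$
$u = -1$ ($u = \frac{1}{-1} = -1$)
$o{\left(q,h \right)} = -8$
$F{\left(r,I \right)} = I r$
$j{\left(Z,L \right)} = 8 Z^{2}$ ($j{\left(Z,L \right)} = Z \left(-1\right) Z \left(-8\right) = - Z \left(- 8 Z\right) = 8 Z^{2}$)
$j{\left(S,693 \right)} - 322428 = 8 \cdot 27^{2} - 322428 = 8 \cdot 729 - 322428 = 5832 - 322428 = -316596$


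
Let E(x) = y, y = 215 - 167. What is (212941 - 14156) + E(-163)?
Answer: 198833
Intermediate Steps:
y = 48
E(x) = 48
(212941 - 14156) + E(-163) = (212941 - 14156) + 48 = 198785 + 48 = 198833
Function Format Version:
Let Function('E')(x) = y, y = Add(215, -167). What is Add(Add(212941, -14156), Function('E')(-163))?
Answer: 198833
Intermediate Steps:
y = 48
Function('E')(x) = 48
Add(Add(212941, -14156), Function('E')(-163)) = Add(Add(212941, -14156), 48) = Add(198785, 48) = 198833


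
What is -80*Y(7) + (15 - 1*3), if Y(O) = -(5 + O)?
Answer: 972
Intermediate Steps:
Y(O) = -5 - O
-80*Y(7) + (15 - 1*3) = -80*(-5 - 1*7) + (15 - 1*3) = -80*(-5 - 7) + (15 - 3) = -80*(-12) + 12 = 960 + 12 = 972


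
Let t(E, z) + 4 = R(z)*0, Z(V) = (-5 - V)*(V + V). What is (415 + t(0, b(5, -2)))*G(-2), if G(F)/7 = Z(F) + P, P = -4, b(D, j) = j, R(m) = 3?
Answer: 23016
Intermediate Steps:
Z(V) = 2*V*(-5 - V) (Z(V) = (-5 - V)*(2*V) = 2*V*(-5 - V))
t(E, z) = -4 (t(E, z) = -4 + 3*0 = -4 + 0 = -4)
G(F) = -28 - 14*F*(5 + F) (G(F) = 7*(-2*F*(5 + F) - 4) = 7*(-4 - 2*F*(5 + F)) = -28 - 14*F*(5 + F))
(415 + t(0, b(5, -2)))*G(-2) = (415 - 4)*(-28 - 14*(-2)*(5 - 2)) = 411*(-28 - 14*(-2)*3) = 411*(-28 + 84) = 411*56 = 23016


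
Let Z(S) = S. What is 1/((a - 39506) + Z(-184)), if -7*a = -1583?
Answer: -7/276247 ≈ -2.5340e-5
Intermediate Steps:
a = 1583/7 (a = -⅐*(-1583) = 1583/7 ≈ 226.14)
1/((a - 39506) + Z(-184)) = 1/((1583/7 - 39506) - 184) = 1/(-274959/7 - 184) = 1/(-276247/7) = -7/276247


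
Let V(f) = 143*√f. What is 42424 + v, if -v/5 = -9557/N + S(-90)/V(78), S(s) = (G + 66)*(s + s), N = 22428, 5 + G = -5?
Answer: 951533257/22428 + 8400*√78/1859 ≈ 42466.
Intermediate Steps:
G = -10 (G = -5 - 5 = -10)
S(s) = 112*s (S(s) = (-10 + 66)*(s + s) = 56*(2*s) = 112*s)
v = 47785/22428 + 8400*√78/1859 (v = -5*(-9557/22428 + (112*(-90))/((143*√78))) = -5*(-9557*1/22428 - 1680*√78/1859) = -5*(-9557/22428 - 1680*√78/1859) = 47785/22428 + 8400*√78/1859 ≈ 42.037)
42424 + v = 42424 + (47785/22428 + 8400*√78/1859) = 951533257/22428 + 8400*√78/1859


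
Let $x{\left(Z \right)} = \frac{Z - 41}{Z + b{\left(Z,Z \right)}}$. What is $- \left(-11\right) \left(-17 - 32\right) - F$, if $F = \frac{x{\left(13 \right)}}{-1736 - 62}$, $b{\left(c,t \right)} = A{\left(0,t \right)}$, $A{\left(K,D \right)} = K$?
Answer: $- \frac{6299307}{11687} \approx -539.0$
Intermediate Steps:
$b{\left(c,t \right)} = 0$
$x{\left(Z \right)} = \frac{-41 + Z}{Z}$ ($x{\left(Z \right)} = \frac{Z - 41}{Z + 0} = \frac{-41 + Z}{Z}$)
$F = \frac{14}{11687}$ ($F = \frac{\frac{1}{13} \left(-41 + 13\right)}{-1736 - 62} = \frac{\frac{1}{13} \left(-28\right)}{-1736 - 62} = - \frac{28}{13 \left(-1798\right)} = \left(- \frac{28}{13}\right) \left(- \frac{1}{1798}\right) = \frac{14}{11687} \approx 0.0011979$)
$- \left(-11\right) \left(-17 - 32\right) - F = - \left(-11\right) \left(-17 - 32\right) - \frac{14}{11687} = - \left(-11\right) \left(-49\right) - \frac{14}{11687} = \left(-1\right) 539 - \frac{14}{11687} = -539 - \frac{14}{11687} = - \frac{6299307}{11687}$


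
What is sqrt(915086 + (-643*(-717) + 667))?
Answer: 12*sqrt(9561) ≈ 1173.4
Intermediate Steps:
sqrt(915086 + (-643*(-717) + 667)) = sqrt(915086 + (461031 + 667)) = sqrt(915086 + 461698) = sqrt(1376784) = 12*sqrt(9561)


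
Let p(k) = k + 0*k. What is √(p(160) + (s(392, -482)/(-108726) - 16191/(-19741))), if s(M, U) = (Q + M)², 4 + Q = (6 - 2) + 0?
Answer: √183591312308802962283/1073179983 ≈ 12.626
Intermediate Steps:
Q = 0 (Q = -4 + ((6 - 2) + 0) = -4 + (4 + 0) = -4 + 4 = 0)
s(M, U) = M² (s(M, U) = (0 + M)² = M²)
p(k) = k (p(k) = k + 0 = k)
√(p(160) + (s(392, -482)/(-108726) - 16191/(-19741))) = √(160 + (392²/(-108726) - 16191/(-19741))) = √(160 + (153664*(-1/108726) - 16191*(-1/19741))) = √(160 + (-76832/54363 + 16191/19741)) = √(160 - 636549179/1073179983) = √(171072248101/1073179983) = √183591312308802962283/1073179983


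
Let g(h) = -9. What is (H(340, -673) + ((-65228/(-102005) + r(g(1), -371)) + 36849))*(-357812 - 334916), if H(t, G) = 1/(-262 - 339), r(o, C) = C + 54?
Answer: -67454646293726488/2665435 ≈ -2.5307e+10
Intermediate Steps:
r(o, C) = 54 + C
H(t, G) = -1/601 (H(t, G) = 1/(-601) = -1/601)
(H(340, -673) + ((-65228/(-102005) + r(g(1), -371)) + 36849))*(-357812 - 334916) = (-1/601 + ((-65228/(-102005) + (54 - 371)) + 36849))*(-357812 - 334916) = (-1/601 + ((-65228*(-1/102005) - 317) + 36849))*(-692728) = (-1/601 + ((2836/4435 - 317) + 36849))*(-692728) = (-1/601 + (-1403059/4435 + 36849))*(-692728) = (-1/601 + 162022256/4435)*(-692728) = (97375371421/2665435)*(-692728) = -67454646293726488/2665435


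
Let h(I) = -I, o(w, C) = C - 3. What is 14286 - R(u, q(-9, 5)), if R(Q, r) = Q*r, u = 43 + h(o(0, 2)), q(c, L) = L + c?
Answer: 14462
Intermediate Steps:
o(w, C) = -3 + C
u = 44 (u = 43 - (-3 + 2) = 43 - 1*(-1) = 43 + 1 = 44)
14286 - R(u, q(-9, 5)) = 14286 - 44*(5 - 9) = 14286 - 44*(-4) = 14286 - 1*(-176) = 14286 + 176 = 14462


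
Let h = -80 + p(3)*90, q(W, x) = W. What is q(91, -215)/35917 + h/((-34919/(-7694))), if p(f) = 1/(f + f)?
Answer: -2565610463/179169389 ≈ -14.319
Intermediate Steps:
p(f) = 1/(2*f)
h = -65 (h = -80 + ((1/2)/3)*90 = -80 + ((1/2)*(1/3))*90 = -80 + (1/6)*90 = -80 + 15 = -65)
q(91, -215)/35917 + h/((-34919/(-7694))) = 91/35917 - 65/((-34919/(-7694))) = 91*(1/35917) - 65/((-34919*(-1/7694))) = 13/5131 - 65/34919/7694 = 13/5131 - 65*7694/34919 = 13/5131 - 500110/34919 = -2565610463/179169389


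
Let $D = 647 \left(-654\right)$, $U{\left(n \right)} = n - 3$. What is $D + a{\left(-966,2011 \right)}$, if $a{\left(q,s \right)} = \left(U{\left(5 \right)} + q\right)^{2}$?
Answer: $506158$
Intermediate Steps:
$U{\left(n \right)} = -3 + n$ ($U{\left(n \right)} = n - 3 = -3 + n$)
$a{\left(q,s \right)} = \left(2 + q\right)^{2}$ ($a{\left(q,s \right)} = \left(\left(-3 + 5\right) + q\right)^{2} = \left(2 + q\right)^{2}$)
$D = -423138$
$D + a{\left(-966,2011 \right)} = -423138 + \left(2 - 966\right)^{2} = -423138 + \left(-964\right)^{2} = -423138 + 929296 = 506158$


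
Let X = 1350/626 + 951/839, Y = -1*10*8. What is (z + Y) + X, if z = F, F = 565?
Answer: 128228383/262607 ≈ 488.29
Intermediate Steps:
z = 565
Y = -80 (Y = -10*8 = -80)
X = 863988/262607 (X = 1350*(1/626) + 951*(1/839) = 675/313 + 951/839 = 863988/262607 ≈ 3.2900)
(z + Y) + X = (565 - 80) + 863988/262607 = 485 + 863988/262607 = 128228383/262607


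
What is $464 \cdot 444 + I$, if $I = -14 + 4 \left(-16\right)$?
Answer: $205938$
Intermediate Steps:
$I = -78$ ($I = -14 - 64 = -78$)
$464 \cdot 444 + I = 464 \cdot 444 - 78 = 206016 - 78 = 205938$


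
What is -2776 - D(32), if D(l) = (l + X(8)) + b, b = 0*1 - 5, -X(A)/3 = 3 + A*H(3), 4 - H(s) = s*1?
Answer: -2770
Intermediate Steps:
H(s) = 4 - s
X(A) = -9 - 3*A (X(A) = -3*(3 + A*(4 - 1*3)) = -3*(3 + A*(4 - 3)) = -3*(3 + A*1) = -3*(3 + A) = -9 - 3*A)
b = -5 (b = 0 - 5 = -5)
D(l) = -38 + l (D(l) = (l + (-9 - 3*8)) - 5 = (l + (-9 - 24)) - 5 = (l - 33) - 5 = (-33 + l) - 5 = -38 + l)
-2776 - D(32) = -2776 - (-38 + 32) = -2776 - 1*(-6) = -2776 + 6 = -2770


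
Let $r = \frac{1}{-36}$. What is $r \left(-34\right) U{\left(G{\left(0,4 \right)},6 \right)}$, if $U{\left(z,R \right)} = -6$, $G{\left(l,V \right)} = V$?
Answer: $- \frac{17}{3} \approx -5.6667$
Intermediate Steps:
$r = - \frac{1}{36} \approx -0.027778$
$r \left(-34\right) U{\left(G{\left(0,4 \right)},6 \right)} = \left(- \frac{1}{36}\right) \left(-34\right) \left(-6\right) = \frac{17}{18} \left(-6\right) = - \frac{17}{3}$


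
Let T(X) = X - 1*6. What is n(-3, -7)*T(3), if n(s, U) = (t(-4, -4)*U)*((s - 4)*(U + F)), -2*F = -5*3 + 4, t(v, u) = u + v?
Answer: -1764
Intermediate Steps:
F = 11/2 (F = -(-5*3 + 4)/2 = -(-15 + 4)/2 = -½*(-11) = 11/2 ≈ 5.5000)
T(X) = -6 + X (T(X) = X - 6 = -6 + X)
n(s, U) = -8*U*(-4 + s)*(11/2 + U) (n(s, U) = ((-4 - 4)*U)*((s - 4)*(U + 11/2)) = (-8*U)*((-4 + s)*(11/2 + U)) = -8*U*(-4 + s)*(11/2 + U))
n(-3, -7)*T(3) = (4*(-7)*(44 - 11*(-3) + 8*(-7) - 2*(-7)*(-3)))*(-6 + 3) = (4*(-7)*(44 + 33 - 56 - 42))*(-3) = (4*(-7)*(-21))*(-3) = 588*(-3) = -1764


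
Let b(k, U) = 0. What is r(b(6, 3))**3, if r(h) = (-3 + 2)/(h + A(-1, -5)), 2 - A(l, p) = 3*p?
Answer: -1/4913 ≈ -0.00020354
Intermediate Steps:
A(l, p) = 2 - 3*p
r(h) = -1/(17 + h) (r(h) = (-3 + 2)/(h + (2 - 3*(-5))) = -1/(h + (2 + 15)) = -1/(h + 17) = -1/(17 + h))
r(b(6, 3))**3 = (-1/(17 + 0))**3 = (-1/17)**3 = -1/4913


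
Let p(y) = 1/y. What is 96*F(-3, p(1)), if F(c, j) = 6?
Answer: 576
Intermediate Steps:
96*F(-3, p(1)) = 96*6 = 576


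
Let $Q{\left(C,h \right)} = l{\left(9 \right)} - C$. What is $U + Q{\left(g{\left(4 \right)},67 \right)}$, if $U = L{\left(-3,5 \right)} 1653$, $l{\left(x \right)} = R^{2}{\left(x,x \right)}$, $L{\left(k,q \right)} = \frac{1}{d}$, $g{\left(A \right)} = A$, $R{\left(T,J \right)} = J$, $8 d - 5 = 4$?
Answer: $\frac{4639}{3} \approx 1546.3$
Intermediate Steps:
$d = \frac{9}{8}$ ($d = \frac{5}{8} + \frac{1}{8} \cdot 4 = \frac{5}{8} + \frac{1}{2} = \frac{9}{8} \approx 1.125$)
$L{\left(k,q \right)} = \frac{8}{9}$ ($L{\left(k,q \right)} = \frac{1}{\frac{9}{8}} = \frac{8}{9}$)
$l{\left(x \right)} = x^{2}$
$U = \frac{4408}{3}$ ($U = \frac{8}{9} \cdot 1653 = \frac{4408}{3} \approx 1469.3$)
$Q{\left(C,h \right)} = 81 - C$ ($Q{\left(C,h \right)} = 9^{2} - C = 81 - C$)
$U + Q{\left(g{\left(4 \right)},67 \right)} = \frac{4408}{3} + \left(81 - 4\right) = \frac{4408}{3} + 77 = \frac{4639}{3}$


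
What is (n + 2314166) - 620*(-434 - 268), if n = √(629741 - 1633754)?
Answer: 2749406 + 3*I*√111557 ≈ 2.7494e+6 + 1002.0*I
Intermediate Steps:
n = 3*I*√111557 (n = √(-1004013) = 3*I*√111557 ≈ 1002.0*I)
(n + 2314166) - 620*(-434 - 268) = (3*I*√111557 + 2314166) - 620*(-434 - 268) = (2314166 + 3*I*√111557) - 620*(-702) = (2314166 + 3*I*√111557) + 435240 = 2749406 + 3*I*√111557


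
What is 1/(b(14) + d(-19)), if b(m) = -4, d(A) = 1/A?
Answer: -19/77 ≈ -0.24675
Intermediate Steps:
1/(b(14) + d(-19)) = 1/(-4 + 1/(-19)) = 1/(-4 - 1/19) = 1/(-77/19) = -19/77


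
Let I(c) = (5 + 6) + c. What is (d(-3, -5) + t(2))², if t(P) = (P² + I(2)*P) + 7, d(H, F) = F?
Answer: 1024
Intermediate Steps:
I(c) = 11 + c
t(P) = 7 + P² + 13*P (t(P) = (P² + (11 + 2)*P) + 7 = (P² + 13*P) + 7 = 7 + P² + 13*P)
(d(-3, -5) + t(2))² = (-5 + (7 + 2² + 13*2))² = (-5 + (7 + 4 + 26))² = (-5 + 37)² = 32² = 1024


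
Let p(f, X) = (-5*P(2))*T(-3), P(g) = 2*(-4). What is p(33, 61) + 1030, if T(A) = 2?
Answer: 1110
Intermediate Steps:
P(g) = -8
p(f, X) = 80 (p(f, X) = -5*(-8)*2 = 40*2 = 80)
p(33, 61) + 1030 = 80 + 1030 = 1110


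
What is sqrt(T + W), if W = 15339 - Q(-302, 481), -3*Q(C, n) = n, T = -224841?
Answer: 5*I*sqrt(75363)/3 ≈ 457.54*I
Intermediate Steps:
Q(C, n) = -n/3
W = 46498/3 (W = 15339 - (-1)*481/3 = 15339 - 1*(-481/3) = 15339 + 481/3 = 46498/3 ≈ 15499.)
sqrt(T + W) = sqrt(-224841 + 46498/3) = sqrt(-628025/3) = 5*I*sqrt(75363)/3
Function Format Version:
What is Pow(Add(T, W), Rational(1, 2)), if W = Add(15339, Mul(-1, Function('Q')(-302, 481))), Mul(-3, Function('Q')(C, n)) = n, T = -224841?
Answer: Mul(Rational(5, 3), I, Pow(75363, Rational(1, 2))) ≈ Mul(457.54, I)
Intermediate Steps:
Function('Q')(C, n) = Mul(Rational(-1, 3), n)
W = Rational(46498, 3) (W = Add(15339, Mul(-1, Mul(Rational(-1, 3), 481))) = Add(15339, Mul(-1, Rational(-481, 3))) = Add(15339, Rational(481, 3)) = Rational(46498, 3) ≈ 15499.)
Pow(Add(T, W), Rational(1, 2)) = Pow(Add(-224841, Rational(46498, 3)), Rational(1, 2)) = Pow(Rational(-628025, 3), Rational(1, 2)) = Mul(Rational(5, 3), I, Pow(75363, Rational(1, 2)))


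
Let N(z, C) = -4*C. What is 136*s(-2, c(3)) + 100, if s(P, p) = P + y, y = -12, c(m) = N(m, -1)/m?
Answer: -1804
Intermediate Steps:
c(m) = 4/m (c(m) = (-4*(-1))/m = 4/m)
s(P, p) = -12 + P (s(P, p) = P - 12 = -12 + P)
136*s(-2, c(3)) + 100 = 136*(-12 - 2) + 100 = 136*(-14) + 100 = -1904 + 100 = -1804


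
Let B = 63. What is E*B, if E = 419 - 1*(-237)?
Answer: 41328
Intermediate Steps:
E = 656 (E = 419 + 237 = 656)
E*B = 656*63 = 41328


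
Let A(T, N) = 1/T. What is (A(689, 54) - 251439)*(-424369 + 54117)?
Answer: 64143000750440/689 ≈ 9.3096e+10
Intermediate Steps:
(A(689, 54) - 251439)*(-424369 + 54117) = (1/689 - 251439)*(-424369 + 54117) = (1/689 - 251439)*(-370252) = -173241470/689*(-370252) = 64143000750440/689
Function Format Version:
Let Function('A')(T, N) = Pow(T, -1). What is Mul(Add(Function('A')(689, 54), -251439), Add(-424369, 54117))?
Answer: Rational(64143000750440, 689) ≈ 9.3096e+10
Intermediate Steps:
Mul(Add(Function('A')(689, 54), -251439), Add(-424369, 54117)) = Mul(Add(Pow(689, -1), -251439), Add(-424369, 54117)) = Mul(Add(Rational(1, 689), -251439), -370252) = Mul(Rational(-173241470, 689), -370252) = Rational(64143000750440, 689)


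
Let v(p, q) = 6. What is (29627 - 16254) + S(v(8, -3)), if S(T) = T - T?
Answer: 13373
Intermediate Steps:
S(T) = 0
(29627 - 16254) + S(v(8, -3)) = (29627 - 16254) + 0 = 13373 + 0 = 13373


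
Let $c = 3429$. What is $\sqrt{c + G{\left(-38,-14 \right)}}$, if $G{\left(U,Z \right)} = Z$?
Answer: $\sqrt{3415} \approx 58.438$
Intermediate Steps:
$\sqrt{c + G{\left(-38,-14 \right)}} = \sqrt{3429 - 14} = \sqrt{3415}$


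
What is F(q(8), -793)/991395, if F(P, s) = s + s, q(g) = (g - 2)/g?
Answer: -1586/991395 ≈ -0.0015998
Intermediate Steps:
q(g) = (-2 + g)/g
F(P, s) = 2*s
F(q(8), -793)/991395 = (2*(-793))/991395 = -1586*1/991395 = -1586/991395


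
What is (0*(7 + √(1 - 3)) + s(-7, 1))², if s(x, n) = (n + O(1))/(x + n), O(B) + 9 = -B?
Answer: 9/4 ≈ 2.2500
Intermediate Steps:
O(B) = -9 - B
s(x, n) = (-10 + n)/(n + x) (s(x, n) = (n + (-9 - 1*1))/(x + n) = (n + (-9 - 1))/(n + x) = (n - 10)/(n + x) = (-10 + n)/(n + x))
(0*(7 + √(1 - 3)) + s(-7, 1))² = (0*(7 + √(1 - 3)) + (-10 + 1)/(1 - 7))² = (0*(7 + √(-2)) - 9/(-6))² = (0*(7 + I*√2) - ⅙*(-9))² = (0 + 3/2)² = (3/2)² = 9/4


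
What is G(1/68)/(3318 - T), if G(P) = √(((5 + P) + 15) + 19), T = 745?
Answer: √45101/87482 ≈ 0.0024276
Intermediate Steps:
G(P) = √(39 + P) (G(P) = √((20 + P) + 19) = √(39 + P))
G(1/68)/(3318 - T) = √(39 + 1/68)/(3318 - 1*745) = √(39 + 1/68)/(3318 - 745) = √(2653/68)/2573 = (√45101/34)*(1/2573) = √45101/87482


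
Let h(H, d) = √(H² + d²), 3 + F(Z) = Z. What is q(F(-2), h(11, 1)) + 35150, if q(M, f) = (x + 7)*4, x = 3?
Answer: 35190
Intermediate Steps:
F(Z) = -3 + Z
q(M, f) = 40 (q(M, f) = (3 + 7)*4 = 10*4 = 40)
q(F(-2), h(11, 1)) + 35150 = 40 + 35150 = 35190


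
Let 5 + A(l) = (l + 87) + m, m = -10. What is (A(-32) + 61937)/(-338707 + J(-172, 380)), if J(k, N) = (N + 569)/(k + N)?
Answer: -330544/1806413 ≈ -0.18298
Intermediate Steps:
A(l) = 72 + l (A(l) = -5 + ((l + 87) - 10) = -5 + ((87 + l) - 10) = -5 + (77 + l) = 72 + l)
J(k, N) = (569 + N)/(N + k)
(A(-32) + 61937)/(-338707 + J(-172, 380)) = ((72 - 32) + 61937)/(-338707 + (569 + 380)/(380 - 172)) = (40 + 61937)/(-338707 + 949/208) = 61977/(-338707 + (1/208)*949) = 61977/(-338707 + 73/16) = 61977/(-5419239/16) = 61977*(-16/5419239) = -330544/1806413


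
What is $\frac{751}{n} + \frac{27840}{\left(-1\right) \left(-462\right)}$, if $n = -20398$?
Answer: $\frac{13512699}{224378} \approx 60.223$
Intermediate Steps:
$\frac{751}{n} + \frac{27840}{\left(-1\right) \left(-462\right)} = \frac{751}{-20398} + \frac{27840}{\left(-1\right) \left(-462\right)} = 751 \left(- \frac{1}{20398}\right) + \frac{27840}{462} = - \frac{751}{20398} + 27840 \cdot \frac{1}{462} = - \frac{751}{20398} + \frac{4640}{77} = \frac{13512699}{224378}$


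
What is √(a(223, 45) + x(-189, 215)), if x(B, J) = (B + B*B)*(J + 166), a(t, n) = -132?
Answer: 2*√3384390 ≈ 3679.3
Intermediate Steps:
x(B, J) = (166 + J)*(B + B²) (x(B, J) = (B + B²)*(166 + J) = (166 + J)*(B + B²))
√(a(223, 45) + x(-189, 215)) = √(-132 - 189*(166 + 215 + 166*(-189) - 189*215)) = √(-132 - 189*(166 + 215 - 31374 - 40635)) = √(-132 - 189*(-71628)) = √(-132 + 13537692) = √13537560 = 2*√3384390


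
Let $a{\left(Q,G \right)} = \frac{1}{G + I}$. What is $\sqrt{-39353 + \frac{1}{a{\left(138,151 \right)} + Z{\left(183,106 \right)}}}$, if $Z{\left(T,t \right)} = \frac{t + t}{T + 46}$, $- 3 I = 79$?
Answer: $\frac{i \sqrt{10067798522271}}{15995} \approx 198.37 i$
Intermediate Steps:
$I = - \frac{79}{3}$ ($I = \left(- \frac{1}{3}\right) 79 = - \frac{79}{3} \approx -26.333$)
$Z{\left(T,t \right)} = \frac{2 t}{46 + T}$
$a{\left(Q,G \right)} = \frac{1}{- \frac{79}{3} + G}$ ($a{\left(Q,G \right)} = \frac{1}{G - \frac{79}{3}} = \frac{1}{- \frac{79}{3} + G}$)
$\sqrt{-39353 + \frac{1}{a{\left(138,151 \right)} + Z{\left(183,106 \right)}}} = \sqrt{-39353 + \frac{1}{\frac{3}{-79 + 3 \cdot 151} + 2 \cdot 106 \frac{1}{46 + 183}}} = \sqrt{-39353 + \frac{1}{\frac{3}{-79 + 453} + 2 \cdot 106 \cdot \frac{1}{229}}} = \sqrt{-39353 + \frac{1}{\frac{3}{374} + 2 \cdot 106 \cdot \frac{1}{229}}} = \sqrt{-39353 + \frac{1}{3 \cdot \frac{1}{374} + \frac{212}{229}}} = \sqrt{-39353 + \frac{1}{\frac{3}{374} + \frac{212}{229}}} = \sqrt{-39353 + \frac{1}{\frac{79975}{85646}}} = \sqrt{-39353 + \frac{85646}{79975}} = \sqrt{- \frac{3147170529}{79975}} = \frac{i \sqrt{10067798522271}}{15995}$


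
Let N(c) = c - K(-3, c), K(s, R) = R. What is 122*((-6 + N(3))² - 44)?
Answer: -976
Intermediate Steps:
N(c) = 0 (N(c) = c - c = 0)
122*((-6 + N(3))² - 44) = 122*((-6 + 0)² - 44) = 122*((-6)² - 44) = 122*(36 - 44) = 122*(-8) = -976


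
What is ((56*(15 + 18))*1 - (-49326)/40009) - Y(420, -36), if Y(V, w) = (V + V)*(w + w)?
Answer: 2493730278/40009 ≈ 62329.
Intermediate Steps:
Y(V, w) = 4*V*w (Y(V, w) = (2*V)*(2*w) = 4*V*w)
((56*(15 + 18))*1 - (-49326)/40009) - Y(420, -36) = ((56*(15 + 18))*1 - (-49326)/40009) - 4*420*(-36) = ((56*33)*1 - (-49326)/40009) - 1*(-60480) = (1848*1 - 1*(-49326/40009)) + 60480 = (1848 + 49326/40009) + 60480 = 73985958/40009 + 60480 = 2493730278/40009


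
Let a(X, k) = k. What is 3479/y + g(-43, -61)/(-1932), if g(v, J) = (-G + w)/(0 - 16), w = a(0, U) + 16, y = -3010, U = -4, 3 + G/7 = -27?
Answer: -1272317/1107680 ≈ -1.1486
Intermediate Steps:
G = -210 (G = -21 + 7*(-27) = -21 - 189 = -210)
w = 12 (w = -4 + 16 = 12)
g(v, J) = -111/8 (g(v, J) = (-1*(-210) + 12)/(0 - 16) = (210 + 12)/(-16) = 222*(-1/16) = -111/8)
3479/y + g(-43, -61)/(-1932) = 3479/(-3010) - 111/8/(-1932) = 3479*(-1/3010) - 111/8*(-1/1932) = -497/430 + 37/5152 = -1272317/1107680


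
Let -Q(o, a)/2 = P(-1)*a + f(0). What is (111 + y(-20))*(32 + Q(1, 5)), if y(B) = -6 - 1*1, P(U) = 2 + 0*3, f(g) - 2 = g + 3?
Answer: 208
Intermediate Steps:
f(g) = 5 + g (f(g) = 2 + (g + 3) = 2 + (3 + g) = 5 + g)
P(U) = 2 (P(U) = 2 + 0 = 2)
y(B) = -7 (y(B) = -6 - 1 = -7)
Q(o, a) = -10 - 4*a (Q(o, a) = -2*(2*a + (5 + 0)) = -2*(2*a + 5) = -2*(5 + 2*a) = -10 - 4*a)
(111 + y(-20))*(32 + Q(1, 5)) = (111 - 7)*(32 + (-10 - 4*5)) = 104*(32 + (-10 - 20)) = 104*(32 - 30) = 104*2 = 208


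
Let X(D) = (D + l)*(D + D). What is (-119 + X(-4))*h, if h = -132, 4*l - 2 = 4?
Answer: 13068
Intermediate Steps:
l = 3/2 (l = ½ + (¼)*4 = ½ + 1 = 3/2 ≈ 1.5000)
X(D) = 2*D*(3/2 + D) (X(D) = (D + 3/2)*(D + D) = (3/2 + D)*(2*D) = 2*D*(3/2 + D))
(-119 + X(-4))*h = (-119 - 4*(3 + 2*(-4)))*(-132) = (-119 - 4*(3 - 8))*(-132) = (-119 - 4*(-5))*(-132) = (-119 + 20)*(-132) = -99*(-132) = 13068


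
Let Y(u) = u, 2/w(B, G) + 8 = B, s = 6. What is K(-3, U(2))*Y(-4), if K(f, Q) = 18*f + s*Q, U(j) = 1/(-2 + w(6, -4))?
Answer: 224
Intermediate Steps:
w(B, G) = 2/(-8 + B)
U(j) = -1/3 (U(j) = 1/(-2 + 2/(-8 + 6)) = 1/(-2 + 2/(-2)) = 1/(-2 + 2*(-1/2)) = 1/(-2 - 1) = 1/(-3) = -1/3)
K(f, Q) = 6*Q + 18*f (K(f, Q) = 18*f + 6*Q = 6*Q + 18*f)
K(-3, U(2))*Y(-4) = (6*(-1/3) + 18*(-3))*(-4) = (-2 - 54)*(-4) = -56*(-4) = 224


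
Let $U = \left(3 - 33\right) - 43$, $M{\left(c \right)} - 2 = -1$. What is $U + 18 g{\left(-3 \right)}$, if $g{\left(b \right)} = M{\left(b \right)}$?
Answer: $-55$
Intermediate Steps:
$M{\left(c \right)} = 1$ ($M{\left(c \right)} = 2 - 1 = 1$)
$g{\left(b \right)} = 1$
$U = -73$ ($U = \left(3 - 33\right) - 43 = -30 - 43 = -73$)
$U + 18 g{\left(-3 \right)} = -73 + 18 \cdot 1 = -73 + 18 = -55$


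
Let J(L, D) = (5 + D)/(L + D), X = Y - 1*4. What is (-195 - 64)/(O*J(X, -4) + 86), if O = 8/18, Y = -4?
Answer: -6993/2321 ≈ -3.0129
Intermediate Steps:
O = 4/9 (O = 8*(1/18) = 4/9 ≈ 0.44444)
X = -8 (X = -4 - 1*4 = -4 - 4 = -8)
J(L, D) = (5 + D)/(D + L)
(-195 - 64)/(O*J(X, -4) + 86) = (-195 - 64)/(4*((5 - 4)/(-4 - 8))/9 + 86) = -259/(4*(1/(-12))/9 + 86) = -259/(4*(-1/12*1)/9 + 86) = -259/((4/9)*(-1/12) + 86) = -259/(-1/27 + 86) = -259/2321/27 = -259*27/2321 = -6993/2321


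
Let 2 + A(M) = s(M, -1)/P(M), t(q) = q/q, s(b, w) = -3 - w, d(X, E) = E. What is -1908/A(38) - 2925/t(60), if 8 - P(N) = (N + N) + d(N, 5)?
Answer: -7831/4 ≈ -1957.8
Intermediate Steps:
P(N) = 3 - 2*N (P(N) = 8 - ((N + N) + 5) = 8 - (2*N + 5) = 8 - (5 + 2*N) = 8 + (-5 - 2*N) = 3 - 2*N)
t(q) = 1
A(M) = -2 - 2/(3 - 2*M) (A(M) = -2 + (-3 - 1*(-1))/(3 - 2*M) = -2 + (-3 + 1)/(3 - 2*M) = -2 - 2/(3 - 2*M))
-1908/A(38) - 2925/t(60) = -1908*(-3 + 2*38)/(4*(2 - 1*38)) - 2925/1 = -1908*(-3 + 76)/(4*(2 - 38)) - 2925*1 = -1908/(4*(-36)/73) - 2925 = -1908/(4*(1/73)*(-36)) - 2925 = -1908/(-144/73) - 2925 = -1908*(-73/144) - 2925 = 3869/4 - 2925 = -7831/4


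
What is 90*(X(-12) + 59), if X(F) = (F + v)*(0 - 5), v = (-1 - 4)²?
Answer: -540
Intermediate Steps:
v = 25 (v = (-5)² = 25)
X(F) = -125 - 5*F (X(F) = (F + 25)*(0 - 5) = (25 + F)*(-5) = -125 - 5*F)
90*(X(-12) + 59) = 90*((-125 - 5*(-12)) + 59) = 90*((-125 + 60) + 59) = 90*(-65 + 59) = 90*(-6) = -540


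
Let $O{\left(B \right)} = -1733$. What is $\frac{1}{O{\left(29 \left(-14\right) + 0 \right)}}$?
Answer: $- \frac{1}{1733} \approx -0.00057703$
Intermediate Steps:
$\frac{1}{O{\left(29 \left(-14\right) + 0 \right)}} = \frac{1}{-1733} = - \frac{1}{1733}$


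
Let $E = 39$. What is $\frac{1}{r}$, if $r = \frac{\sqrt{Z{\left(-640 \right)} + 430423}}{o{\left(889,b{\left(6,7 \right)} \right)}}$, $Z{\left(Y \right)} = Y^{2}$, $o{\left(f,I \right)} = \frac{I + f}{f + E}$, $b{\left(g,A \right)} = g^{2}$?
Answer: $\frac{925 \sqrt{840023}}{779541344} \approx 0.0010875$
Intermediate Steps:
$o{\left(f,I \right)} = \frac{I + f}{39 + f}$ ($o{\left(f,I \right)} = \frac{I + f}{f + 39} = \frac{I + f}{39 + f}$)
$r = \frac{928 \sqrt{840023}}{925}$ ($r = \frac{\sqrt{\left(-640\right)^{2} + 430423}}{\frac{1}{39 + 889} \left(6^{2} + 889\right)} = \frac{\sqrt{409600 + 430423}}{\frac{1}{928} \left(36 + 889\right)} = \frac{\sqrt{840023}}{\frac{1}{928} \cdot 925} = \frac{\sqrt{840023}}{\frac{925}{928}} = \sqrt{840023} \cdot \frac{928}{925} = \frac{928 \sqrt{840023}}{925} \approx 919.5$)
$\frac{1}{r} = \frac{1}{\frac{928}{925} \sqrt{840023}} = \frac{925 \sqrt{840023}}{779541344}$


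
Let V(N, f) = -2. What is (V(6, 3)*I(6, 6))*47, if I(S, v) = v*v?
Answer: -3384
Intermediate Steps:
I(S, v) = v²
(V(6, 3)*I(6, 6))*47 = -2*6²*47 = -2*36*47 = -72*47 = -3384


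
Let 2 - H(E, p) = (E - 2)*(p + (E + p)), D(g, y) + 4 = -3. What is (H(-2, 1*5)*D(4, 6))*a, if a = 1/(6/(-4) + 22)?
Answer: -476/41 ≈ -11.610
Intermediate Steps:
D(g, y) = -7 (D(g, y) = -4 - 3 = -7)
H(E, p) = 2 - (-2 + E)*(E + 2*p) (H(E, p) = 2 - (E - 2)*(p + (E + p)) = 2 - (-2 + E)*(E + 2*p))
a = 2/41 (a = 1/(6*(-1/4) + 22) = 1/(-3/2 + 22) = 1/(41/2) = 2/41 ≈ 0.048781)
(H(-2, 1*5)*D(4, 6))*a = ((2 - 1*(-2)**2 + 2*(-2) + 4*(1*5) - 2*(-2)*1*5)*(-7))*(2/41) = ((2 - 1*4 - 4 + 4*5 - 2*(-2)*5)*(-7))*(2/41) = ((2 - 4 - 4 + 20 + 20)*(-7))*(2/41) = (34*(-7))*(2/41) = -238*2/41 = -476/41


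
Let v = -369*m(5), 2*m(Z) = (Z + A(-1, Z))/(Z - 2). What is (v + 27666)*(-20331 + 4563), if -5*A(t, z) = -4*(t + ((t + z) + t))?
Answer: -2149186284/5 ≈ -4.2984e+8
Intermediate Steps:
A(t, z) = 4*z/5 + 12*t/5 (A(t, z) = -(-4)*(t + ((t + z) + t))/5 = -(-4)*(t + (z + 2*t))/5 = -(-4)*(z + 3*t)/5 = -(-12*t - 4*z)/5 = 4*z/5 + 12*t/5)
m(Z) = (-12/5 + 9*Z/5)/(2*(-2 + Z)) (m(Z) = ((Z + (4*Z/5 + (12/5)*(-1)))/(Z - 2))/2 = ((Z + (4*Z/5 - 12/5))/(-2 + Z))/2 = ((Z + (-12/5 + 4*Z/5))/(-2 + Z))/2 = ((-12/5 + 9*Z/5)/(-2 + Z))/2 = (-12/5 + 9*Z/5)/(2*(-2 + Z)))
v = -4059/10 (v = -1107*(-4 + 3*5)/(10*(-2 + 5)) = -1107*(-4 + 15)/(10*3) = -1107*11/(10*3) = -369*11/10 = -4059/10 ≈ -405.90)
(v + 27666)*(-20331 + 4563) = (-4059/10 + 27666)*(-20331 + 4563) = (272601/10)*(-15768) = -2149186284/5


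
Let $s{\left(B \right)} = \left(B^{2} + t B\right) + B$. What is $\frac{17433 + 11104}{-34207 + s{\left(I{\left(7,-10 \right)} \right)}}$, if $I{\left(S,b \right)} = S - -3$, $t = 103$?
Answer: $- \frac{28537}{33067} \approx -0.86301$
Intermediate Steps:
$I{\left(S,b \right)} = 3 + S$ ($I{\left(S,b \right)} = S + 3 = 3 + S$)
$s{\left(B \right)} = B^{2} + 104 B$ ($s{\left(B \right)} = \left(B^{2} + 103 B\right) + B = B^{2} + 104 B$)
$\frac{17433 + 11104}{-34207 + s{\left(I{\left(7,-10 \right)} \right)}} = \frac{17433 + 11104}{-34207 + \left(3 + 7\right) \left(104 + \left(3 + 7\right)\right)} = \frac{28537}{-34207 + 10 \left(104 + 10\right)} = \frac{28537}{-34207 + 10 \cdot 114} = \frac{28537}{-34207 + 1140} = \frac{28537}{-33067} = 28537 \left(- \frac{1}{33067}\right) = - \frac{28537}{33067}$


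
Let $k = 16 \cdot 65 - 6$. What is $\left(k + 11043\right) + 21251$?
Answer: $33328$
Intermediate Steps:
$k = 1034$ ($k = 1040 - 6 = 1034$)
$\left(k + 11043\right) + 21251 = \left(1034 + 11043\right) + 21251 = 12077 + 21251 = 33328$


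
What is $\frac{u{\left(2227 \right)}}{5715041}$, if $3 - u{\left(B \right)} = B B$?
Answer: $- \frac{4959526}{5715041} \approx -0.8678$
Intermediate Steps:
$u{\left(B \right)} = 3 - B^{2}$ ($u{\left(B \right)} = 3 - B B = 3 - B^{2}$)
$\frac{u{\left(2227 \right)}}{5715041} = \frac{3 - 2227^{2}}{5715041} = \left(3 - 4959529\right) \frac{1}{5715041} = \left(-4959526\right) \frac{1}{5715041} = - \frac{4959526}{5715041}$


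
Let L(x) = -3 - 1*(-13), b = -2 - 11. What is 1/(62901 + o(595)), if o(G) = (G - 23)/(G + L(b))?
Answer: 55/3459607 ≈ 1.5898e-5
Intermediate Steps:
b = -13
L(x) = 10 (L(x) = -3 + 13 = 10)
o(G) = (-23 + G)/(10 + G) (o(G) = (G - 23)/(G + 10) = (-23 + G)/(10 + G))
1/(62901 + o(595)) = 1/(62901 + (-23 + 595)/(10 + 595)) = 1/(62901 + 572/605) = 1/(62901 + (1/605)*572) = 1/(62901 + 52/55) = 1/(3459607/55) = 55/3459607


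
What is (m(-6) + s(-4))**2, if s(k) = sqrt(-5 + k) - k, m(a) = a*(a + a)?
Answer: 5767 + 456*I ≈ 5767.0 + 456.0*I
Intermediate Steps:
m(a) = 2*a**2 (m(a) = a*(2*a) = 2*a**2)
(m(-6) + s(-4))**2 = (2*(-6)**2 + (sqrt(-5 - 4) - 1*(-4)))**2 = (2*36 + (sqrt(-9) + 4))**2 = (72 + (3*I + 4))**2 = (72 + (4 + 3*I))**2 = (76 + 3*I)**2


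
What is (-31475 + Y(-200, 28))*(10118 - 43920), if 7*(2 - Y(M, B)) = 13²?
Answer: 7452664960/7 ≈ 1.0647e+9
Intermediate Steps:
Y(M, B) = -155/7 (Y(M, B) = 2 - ⅐*13² = 2 - ⅐*169 = 2 - 169/7 = -155/7)
(-31475 + Y(-200, 28))*(10118 - 43920) = (-31475 - 155/7)*(10118 - 43920) = -220480/7*(-33802) = 7452664960/7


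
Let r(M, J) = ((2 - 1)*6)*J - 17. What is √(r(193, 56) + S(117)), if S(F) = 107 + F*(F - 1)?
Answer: √13998 ≈ 118.31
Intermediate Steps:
r(M, J) = -17 + 6*J (r(M, J) = (1*6)*J - 17 = 6*J - 17 = -17 + 6*J)
S(F) = 107 + F*(-1 + F)
√(r(193, 56) + S(117)) = √((-17 + 6*56) + (107 + 117² - 1*117)) = √((-17 + 336) + (107 + 13689 - 117)) = √(319 + 13679) = √13998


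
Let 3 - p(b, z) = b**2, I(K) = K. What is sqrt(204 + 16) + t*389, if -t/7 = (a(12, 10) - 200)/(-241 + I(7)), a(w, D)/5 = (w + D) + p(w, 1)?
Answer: -721595/78 + 2*sqrt(55) ≈ -9236.4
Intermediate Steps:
p(b, z) = 3 - b**2
a(w, D) = 15 - 5*w**2 + 5*D + 5*w (a(w, D) = 5*((w + D) + (3 - w**2)) = 5*((D + w) + (3 - w**2)) = 5*(3 + D + w - w**2) = 15 - 5*w**2 + 5*D + 5*w)
t = -1855/78 (t = -7*((15 - 5*12**2 + 5*10 + 5*12) - 200)/(-241 + 7) = -7*((15 - 5*144 + 50 + 60) - 200)/(-234) = -7*((15 - 720 + 50 + 60) - 200)*(-1)/234 = -7*(-595 - 200)*(-1)/234 = -(-5565)*(-1)/234 = -7*265/78 = -1855/78 ≈ -23.782)
sqrt(204 + 16) + t*389 = sqrt(204 + 16) - 1855/78*389 = sqrt(220) - 721595/78 = 2*sqrt(55) - 721595/78 = -721595/78 + 2*sqrt(55)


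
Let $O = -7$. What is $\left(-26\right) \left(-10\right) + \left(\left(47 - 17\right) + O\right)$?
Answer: $283$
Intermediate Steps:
$\left(-26\right) \left(-10\right) + \left(\left(47 - 17\right) + O\right) = \left(-26\right) \left(-10\right) + \left(\left(47 - 17\right) - 7\right) = 260 + \left(30 - 7\right) = 260 + 23 = 283$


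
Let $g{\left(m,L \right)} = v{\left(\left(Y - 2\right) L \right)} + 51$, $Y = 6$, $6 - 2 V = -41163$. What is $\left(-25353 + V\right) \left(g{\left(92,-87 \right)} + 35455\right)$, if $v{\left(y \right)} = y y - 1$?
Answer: $- \frac{1493580033}{2} \approx -7.4679 \cdot 10^{8}$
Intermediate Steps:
$V = \frac{41169}{2}$ ($V = 3 - - \frac{41163}{2} = 3 + \frac{41163}{2} = \frac{41169}{2} \approx 20585.0$)
$v{\left(y \right)} = -1 + y^{2}$ ($v{\left(y \right)} = y^{2} - 1 = -1 + y^{2}$)
$g{\left(m,L \right)} = 50 + 16 L^{2}$ ($g{\left(m,L \right)} = \left(-1 + \left(\left(6 - 2\right) L\right)^{2}\right) + 51 = \left(-1 + \left(4 L\right)^{2}\right) + 51 = \left(-1 + 16 L^{2}\right) + 51 = 50 + 16 L^{2}$)
$\left(-25353 + V\right) \left(g{\left(92,-87 \right)} + 35455\right) = \left(-25353 + \frac{41169}{2}\right) \left(\left(50 + 16 \left(-87\right)^{2}\right) + 35455\right) = - \frac{9537 \left(\left(50 + 16 \cdot 7569\right) + 35455\right)}{2} = - \frac{9537 \left(\left(50 + 121104\right) + 35455\right)}{2} = - \frac{9537 \left(121154 + 35455\right)}{2} = \left(- \frac{9537}{2}\right) 156609 = - \frac{1493580033}{2}$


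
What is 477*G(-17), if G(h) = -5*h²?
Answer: -689265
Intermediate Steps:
477*G(-17) = 477*(-5*(-17)²) = 477*(-5*289) = 477*(-1445) = -689265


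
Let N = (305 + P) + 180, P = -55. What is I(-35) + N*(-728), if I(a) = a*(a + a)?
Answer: -310590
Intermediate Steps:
I(a) = 2*a**2 (I(a) = a*(2*a) = 2*a**2)
N = 430 (N = (305 - 55) + 180 = 250 + 180 = 430)
I(-35) + N*(-728) = 2*(-35)**2 + 430*(-728) = 2*1225 - 313040 = 2450 - 313040 = -310590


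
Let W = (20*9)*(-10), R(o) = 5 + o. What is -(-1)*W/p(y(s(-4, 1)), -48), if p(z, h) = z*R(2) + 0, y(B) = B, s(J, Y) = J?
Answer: 450/7 ≈ 64.286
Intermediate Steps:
p(z, h) = 7*z (p(z, h) = z*(5 + 2) + 0 = z*7 + 0 = 7*z + 0 = 7*z)
W = -1800 (W = 180*(-10) = -1800)
-(-1)*W/p(y(s(-4, 1)), -48) = -(-1)*(-1800/(7*(-4))) = -(-1)*(-1800/(-28)) = -(-1)*(-1800*(-1/28)) = -(-1)*450/7 = -1*(-450/7) = 450/7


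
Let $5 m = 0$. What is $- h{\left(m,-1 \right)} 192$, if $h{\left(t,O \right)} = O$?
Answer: $192$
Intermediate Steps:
$m = 0$ ($m = \frac{1}{5} \cdot 0 = 0$)
$- h{\left(m,-1 \right)} 192 = - \left(-1\right) 192 = \left(-1\right) \left(-192\right) = 192$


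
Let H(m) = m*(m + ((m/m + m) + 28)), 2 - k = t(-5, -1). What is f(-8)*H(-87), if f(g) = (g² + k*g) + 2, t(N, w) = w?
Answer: 529830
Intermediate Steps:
k = 3 (k = 2 - 1*(-1) = 2 + 1 = 3)
H(m) = m*(29 + 2*m) (H(m) = m*(m + ((1 + m) + 28)) = m*(m + (29 + m)) = m*(29 + 2*m))
f(g) = 2 + g² + 3*g (f(g) = (g² + 3*g) + 2 = 2 + g² + 3*g)
f(-8)*H(-87) = (2 + (-8)² + 3*(-8))*(-87*(29 + 2*(-87))) = (2 + 64 - 24)*(-87*(29 - 174)) = 42*(-87*(-145)) = 42*12615 = 529830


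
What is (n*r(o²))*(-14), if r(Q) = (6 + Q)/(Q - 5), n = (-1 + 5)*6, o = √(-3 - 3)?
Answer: 0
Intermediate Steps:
o = I*√6 (o = √(-6) = I*√6 ≈ 2.4495*I)
n = 24 (n = 4*6 = 24)
r(Q) = (6 + Q)/(-5 + Q)
(n*r(o²))*(-14) = (24*((6 + (I*√6)²)/(-5 + (I*√6)²)))*(-14) = (24*((6 - 6)/(-5 - 6)))*(-14) = (24*(0/(-11)))*(-14) = (24*(-1/11*0))*(-14) = (24*0)*(-14) = 0*(-14) = 0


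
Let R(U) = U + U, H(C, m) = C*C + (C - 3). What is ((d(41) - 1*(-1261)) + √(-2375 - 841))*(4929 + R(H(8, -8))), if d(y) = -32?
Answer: 6227343 + 20268*I*√201 ≈ 6.2273e+6 + 2.8735e+5*I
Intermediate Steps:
H(C, m) = -3 + C + C² (H(C, m) = C² + (-3 + C) = -3 + C + C²)
R(U) = 2*U
((d(41) - 1*(-1261)) + √(-2375 - 841))*(4929 + R(H(8, -8))) = ((-32 - 1*(-1261)) + √(-2375 - 841))*(4929 + 2*(-3 + 8 + 8²)) = ((-32 + 1261) + √(-3216))*(4929 + 2*(-3 + 8 + 64)) = (1229 + 4*I*√201)*(4929 + 2*69) = (1229 + 4*I*√201)*(4929 + 138) = (1229 + 4*I*√201)*5067 = 6227343 + 20268*I*√201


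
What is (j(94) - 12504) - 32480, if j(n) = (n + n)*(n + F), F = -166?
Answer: -58520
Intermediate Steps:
j(n) = 2*n*(-166 + n) (j(n) = (n + n)*(n - 166) = (2*n)*(-166 + n) = 2*n*(-166 + n))
(j(94) - 12504) - 32480 = (2*94*(-166 + 94) - 12504) - 32480 = (2*94*(-72) - 12504) - 32480 = (-13536 - 12504) - 32480 = -26040 - 32480 = -58520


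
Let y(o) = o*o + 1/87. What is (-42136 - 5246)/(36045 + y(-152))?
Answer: -2061117/2572982 ≈ -0.80106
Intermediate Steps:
y(o) = 1/87 + o**2 (y(o) = o**2 + 1/87 = 1/87 + o**2)
(-42136 - 5246)/(36045 + y(-152)) = (-42136 - 5246)/(36045 + (1/87 + (-152)**2)) = -47382/(36045 + (1/87 + 23104)) = -47382/(36045 + 2010049/87) = -47382/5145964/87 = -47382*87/5145964 = -2061117/2572982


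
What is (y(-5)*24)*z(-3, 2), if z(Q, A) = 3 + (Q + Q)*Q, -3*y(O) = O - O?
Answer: 0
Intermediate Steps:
y(O) = 0 (y(O) = -(O - O)/3 = -⅓*0 = 0)
z(Q, A) = 3 + 2*Q² (z(Q, A) = 3 + (2*Q)*Q = 3 + 2*Q²)
(y(-5)*24)*z(-3, 2) = (0*24)*(3 + 2*(-3)²) = 0*(3 + 2*9) = 0*(3 + 18) = 0*21 = 0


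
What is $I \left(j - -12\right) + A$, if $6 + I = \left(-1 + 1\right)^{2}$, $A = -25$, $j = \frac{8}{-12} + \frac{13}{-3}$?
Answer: $-67$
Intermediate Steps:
$j = -5$ ($j = 8 \left(- \frac{1}{12}\right) + 13 \left(- \frac{1}{3}\right) = - \frac{2}{3} - \frac{13}{3} = -5$)
$I = -6$ ($I = -6 + \left(-1 + 1\right)^{2} = -6 + 0^{2} = -6 + 0 = -6$)
$I \left(j - -12\right) + A = - 6 \left(-5 - -12\right) - 25 = - 6 \left(-5 + 12\right) - 25 = \left(-6\right) 7 - 25 = -42 - 25 = -67$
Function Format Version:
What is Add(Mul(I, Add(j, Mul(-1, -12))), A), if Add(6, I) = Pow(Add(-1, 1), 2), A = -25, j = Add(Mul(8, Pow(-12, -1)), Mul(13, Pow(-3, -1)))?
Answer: -67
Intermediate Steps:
j = -5 (j = Add(Mul(8, Rational(-1, 12)), Mul(13, Rational(-1, 3))) = Add(Rational(-2, 3), Rational(-13, 3)) = -5)
I = -6 (I = Add(-6, Pow(Add(-1, 1), 2)) = Add(-6, Pow(0, 2)) = Add(-6, 0) = -6)
Add(Mul(I, Add(j, Mul(-1, -12))), A) = Add(Mul(-6, Add(-5, Mul(-1, -12))), -25) = Add(Mul(-6, Add(-5, 12)), -25) = Add(Mul(-6, 7), -25) = Add(-42, -25) = -67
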